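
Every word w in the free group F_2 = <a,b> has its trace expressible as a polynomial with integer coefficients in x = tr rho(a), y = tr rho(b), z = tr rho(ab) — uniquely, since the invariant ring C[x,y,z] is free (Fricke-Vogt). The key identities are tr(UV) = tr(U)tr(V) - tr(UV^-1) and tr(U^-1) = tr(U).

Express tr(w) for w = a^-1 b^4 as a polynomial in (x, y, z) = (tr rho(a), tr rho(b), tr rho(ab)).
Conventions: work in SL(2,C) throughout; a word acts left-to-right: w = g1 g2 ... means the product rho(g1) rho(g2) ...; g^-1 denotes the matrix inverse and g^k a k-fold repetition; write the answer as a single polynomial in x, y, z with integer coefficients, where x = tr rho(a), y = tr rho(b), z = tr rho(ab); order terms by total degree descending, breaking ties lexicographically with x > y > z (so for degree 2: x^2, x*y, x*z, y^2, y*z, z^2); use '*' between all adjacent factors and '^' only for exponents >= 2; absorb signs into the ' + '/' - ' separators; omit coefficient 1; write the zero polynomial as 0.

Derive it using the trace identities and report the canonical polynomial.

trace(b^2) = trace(b)*trace(b) - trace(1)  (reduce the b square) = y^2 - 2
next, trace(b^3) = trace(b)*trace(b^2) - trace(b)  (reduce the b square) = y^3 - 3*y
and trace(b^4) = trace(b)*trace(b^3) - trace(b^2)  (reduce the b square) = y^4 - 4*y^2 + 2
trace(a b^2) = trace(b)*trace(a b) - trace(a)  (reduce the b square) = y*z - x
and trace(a b^3) = trace(b)*trace(a b^2) - trace(a b)  (reduce the b square) = y^2*z - x*y - z
trace(b^4 a) = trace(b)*trace(a b^3) - trace(a b^2)  (reduce the b square) = y^3*z - x*y^2 - 2*y*z + x
next, trace(a^-1 b^4) = trace(b^4)*trace(a) - trace(b^4 a)  (eliminate a^-1) = x*y^4 - y^3*z - 3*x*y^2 + 2*y*z + x

x*y^4 - y^3*z - 3*x*y^2 + 2*y*z + x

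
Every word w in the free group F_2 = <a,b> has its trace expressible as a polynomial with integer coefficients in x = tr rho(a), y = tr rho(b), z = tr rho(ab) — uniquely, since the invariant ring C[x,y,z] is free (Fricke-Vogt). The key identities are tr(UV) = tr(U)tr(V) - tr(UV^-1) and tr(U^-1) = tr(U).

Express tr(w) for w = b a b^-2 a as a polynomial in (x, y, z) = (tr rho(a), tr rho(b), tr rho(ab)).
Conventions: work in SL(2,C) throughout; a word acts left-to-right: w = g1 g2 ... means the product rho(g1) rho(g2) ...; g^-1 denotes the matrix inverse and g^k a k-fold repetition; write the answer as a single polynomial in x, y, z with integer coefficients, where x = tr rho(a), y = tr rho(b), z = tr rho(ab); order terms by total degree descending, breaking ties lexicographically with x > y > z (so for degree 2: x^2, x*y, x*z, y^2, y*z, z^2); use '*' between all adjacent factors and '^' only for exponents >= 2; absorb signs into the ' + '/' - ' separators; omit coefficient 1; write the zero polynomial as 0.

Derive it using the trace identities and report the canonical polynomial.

trace(a b a) = trace(a) trace(b a) - trace(b)  (reduce the a square) = x*z - y
trace(a b a b) = trace(b a) trace(b a) - trace(1)  (split on b) = z^2 - 2
trace(a b a b^-1) = trace(a b a) trace(b) - trace(a b a b)  (eliminate b^-1) = x*y*z - y^2 - z^2 + 2
trace(b a b^-2 a) = trace(a b a b^-1) trace(b) - trace(a b a)  (eliminate b^-1) = x*y^2*z - y^3 - y*z^2 - x*z + 3*y

x*y^2*z - y^3 - y*z^2 - x*z + 3*y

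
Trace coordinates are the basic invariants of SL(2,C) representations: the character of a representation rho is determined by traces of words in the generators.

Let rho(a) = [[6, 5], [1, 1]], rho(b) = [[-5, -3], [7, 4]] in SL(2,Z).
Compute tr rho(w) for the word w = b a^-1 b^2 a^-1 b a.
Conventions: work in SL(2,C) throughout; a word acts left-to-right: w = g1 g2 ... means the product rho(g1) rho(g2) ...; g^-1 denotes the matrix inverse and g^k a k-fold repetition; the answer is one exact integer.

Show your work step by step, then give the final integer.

-757

rho(b) = [[-5, -3], [7, 4]]
... * rho(a^-1) = [[1, -5], [-1, 6]]  ->  [[-2, 7], [3, -11]]
... * rho(b) = [[-5, -3], [7, 4]]  ->  [[59, 34], [-92, -53]]
... * rho(b) = [[-5, -3], [7, 4]]  ->  [[-57, -41], [89, 64]]
... * rho(a^-1) = [[1, -5], [-1, 6]]  ->  [[-16, 39], [25, -61]]
... * rho(b) = [[-5, -3], [7, 4]]  ->  [[353, 204], [-552, -319]]
... * rho(a) = [[6, 5], [1, 1]]  ->  [[2322, 1969], [-3631, -3079]]
tr = 2322 + -3079 = -757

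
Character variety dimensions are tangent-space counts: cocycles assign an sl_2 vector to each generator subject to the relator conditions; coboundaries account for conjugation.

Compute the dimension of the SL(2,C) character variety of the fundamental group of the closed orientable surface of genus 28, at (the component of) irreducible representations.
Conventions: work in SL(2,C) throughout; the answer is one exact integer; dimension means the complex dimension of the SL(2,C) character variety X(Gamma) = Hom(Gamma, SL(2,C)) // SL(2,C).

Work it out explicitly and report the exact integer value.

pi_1 of the closed genus-28 surface has 56 generators bound by the single product-of-commutators relator.
A cocycle assigns one sl_2 vector per generator subject to the relator condition d_2(z) = 0: dim of the unconstrained space is 3*2g = 168.
At an irreducible rho, H^2 = coker(d_2) vanishes (Poincare duality: H^2 is dual to H^0 = invariants = 0), so d_2 is surjective onto sl_2 and dim Z^1 = 168 - 3 = 165.
dim B^1 = 3 (coboundaries, injective at irreducible rho).
dim X = dim H^1 = 165 - 3 = 162.

162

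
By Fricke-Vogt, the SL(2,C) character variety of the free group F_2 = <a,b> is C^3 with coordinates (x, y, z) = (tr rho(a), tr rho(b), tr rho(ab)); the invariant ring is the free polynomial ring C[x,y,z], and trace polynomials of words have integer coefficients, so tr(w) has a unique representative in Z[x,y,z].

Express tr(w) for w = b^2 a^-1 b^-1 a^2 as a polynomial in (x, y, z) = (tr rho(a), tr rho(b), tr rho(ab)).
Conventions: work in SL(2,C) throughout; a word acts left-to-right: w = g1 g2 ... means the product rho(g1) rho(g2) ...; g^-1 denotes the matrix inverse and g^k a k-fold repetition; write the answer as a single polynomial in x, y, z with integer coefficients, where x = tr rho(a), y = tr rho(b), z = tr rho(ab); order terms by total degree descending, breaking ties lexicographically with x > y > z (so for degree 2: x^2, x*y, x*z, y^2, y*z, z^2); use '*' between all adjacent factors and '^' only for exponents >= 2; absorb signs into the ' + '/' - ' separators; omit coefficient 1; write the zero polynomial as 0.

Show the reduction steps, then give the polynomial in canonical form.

-x^2*y^2*z + x^3*y + x*y^3 + x*y*z^2 - 4*x*y + z

trace(a b^2) = trace(b)*trace(a b) - trace(a) = y*z - x
use: trace(b^3 a) = trace(b)*trace(b a b) - trace(b a) = y^2*z - x*y - z
apply: trace(b^2) = trace(b)*trace(b) - trace(1) = y^2 - 2
trace(b^3) = trace(b)*trace(b^2) - trace(b) = y^3 - 3*y
trace(b a^2 b^2) = trace(a)*trace(b^3 a) - trace(b^3) = x*y^2*z - x^2*y - y^3 - x*z + 3*y
trace(b a b a) = trace(b a)*trace(b a) - trace(1) = z^2 - 2
trace(a b a^2 b) = trace(a)*trace(b a b a) - trace(b a b) = x*z^2 - y*z - x
apply: trace(b a^2) = trace(a)*trace(b a) - trace(b) = x*z - y
trace(a b a^2) = trace(a)*trace(b a^2) - trace(b a) = x^2*z - x*y - z
trace(b a^2 b^2 a) = trace(b)*trace(a b a^2 b) - trace(a b a^2) = x*y*z^2 - x^2*z - y^2*z + z
trace(a^2 b^2 a^-1 b) = trace(b a^2 b^2)*trace(a) - trace(b a^2 b^2 a) = x^2*y^2*z - x^3*y - x*y^3 - x*y*z^2 + y^2*z + 3*x*y - z
trace(b^2 a^-1 b^-1 a^2) = trace(a^2 b^2 a^-1)*trace(b) - trace(a^2 b^2 a^-1 b) = -x^2*y^2*z + x^3*y + x*y^3 + x*y*z^2 - 4*x*y + z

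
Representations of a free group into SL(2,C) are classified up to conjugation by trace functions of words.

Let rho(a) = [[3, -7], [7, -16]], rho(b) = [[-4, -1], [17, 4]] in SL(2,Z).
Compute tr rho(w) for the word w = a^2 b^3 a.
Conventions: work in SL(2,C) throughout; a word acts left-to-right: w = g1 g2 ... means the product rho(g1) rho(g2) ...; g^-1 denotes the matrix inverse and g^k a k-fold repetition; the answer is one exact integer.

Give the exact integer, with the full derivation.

33936

rho(a) = [[3, -7], [7, -16]]
... * rho(a) = [[3, -7], [7, -16]]  ->  [[-40, 91], [-91, 207]]
... * rho(b) = [[-4, -1], [17, 4]]  ->  [[1707, 404], [3883, 919]]
... * rho(b) = [[-4, -1], [17, 4]]  ->  [[40, -91], [91, -207]]
... * rho(b) = [[-4, -1], [17, 4]]  ->  [[-1707, -404], [-3883, -919]]
... * rho(a) = [[3, -7], [7, -16]]  ->  [[-7949, 18413], [-18082, 41885]]
tr = -7949 + 41885 = 33936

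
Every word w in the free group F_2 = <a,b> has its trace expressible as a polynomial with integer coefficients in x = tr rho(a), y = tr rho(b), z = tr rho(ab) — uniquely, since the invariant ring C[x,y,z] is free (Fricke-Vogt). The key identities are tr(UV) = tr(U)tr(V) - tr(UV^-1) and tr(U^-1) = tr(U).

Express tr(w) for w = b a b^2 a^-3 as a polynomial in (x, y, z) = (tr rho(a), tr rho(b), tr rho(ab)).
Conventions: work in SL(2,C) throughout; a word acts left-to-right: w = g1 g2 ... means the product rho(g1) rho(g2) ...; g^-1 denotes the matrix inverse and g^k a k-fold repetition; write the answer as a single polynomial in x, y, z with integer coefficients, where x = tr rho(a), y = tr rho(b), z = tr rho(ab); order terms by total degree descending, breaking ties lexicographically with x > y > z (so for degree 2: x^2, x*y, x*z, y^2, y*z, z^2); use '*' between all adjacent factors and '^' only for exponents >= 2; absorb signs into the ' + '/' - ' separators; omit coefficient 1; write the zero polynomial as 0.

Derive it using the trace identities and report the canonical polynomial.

x^3*y^2*z - x^4*y - x^2*y*z^2 - 2*x*y^2*z + 3*x^2*y + y*z^2 + x*z - y

trace(b a b) = trace(b) trace(a b) - trace(a)  (reduce the b square) = y*z - x
trace(b a b^2) = trace(b) trace(b a b) - trace(b a)  (reduce the b square) = y^2*z - x*y - z
trace(a b a b) = trace(a b) trace(a b) - trace(1)  (split on a) = z^2 - 2
trace(a b a) = trace(a) trace(b a) - trace(b)  (reduce the a square) = x*z - y
trace(b a b^2 a) = trace(b) trace(a b a b) - trace(a b a)  (reduce the b square) = y*z^2 - x*z - y
trace(a^-1 b a b^2) = trace(b a b^2) trace(a) - trace(b a b^2 a)  (eliminate a^-1) = x*y^2*z - x^2*y - y*z^2 + y
trace(b a b^2 a^-2) = trace(a^-1 b a b^2) trace(a) - trace(a^-1 b a b^2 a)  (eliminate a^-1) = x^2*y^2*z - x^3*y - x*y*z^2 - y^2*z + 2*x*y + z
trace(b a b^2 a^-3) = trace(b a b^2 a^-2) trace(a) - trace(b a b^2 a^-1)  (eliminate a^-1) = x^3*y^2*z - x^4*y - x^2*y*z^2 - 2*x*y^2*z + 3*x^2*y + y*z^2 + x*z - y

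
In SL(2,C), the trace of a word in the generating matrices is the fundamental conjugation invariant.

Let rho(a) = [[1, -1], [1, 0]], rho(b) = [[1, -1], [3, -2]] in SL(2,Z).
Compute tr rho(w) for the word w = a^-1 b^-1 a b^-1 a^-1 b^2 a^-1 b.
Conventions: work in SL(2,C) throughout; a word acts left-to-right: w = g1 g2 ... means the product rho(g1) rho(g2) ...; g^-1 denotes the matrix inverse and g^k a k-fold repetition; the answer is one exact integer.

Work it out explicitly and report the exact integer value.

rho(a^-1) = [[0, 1], [-1, 1]]
... * rho(b^-1) = [[-2, 1], [-3, 1]]  ->  [[-3, 1], [-1, 0]]
... * rho(a) = [[1, -1], [1, 0]]  ->  [[-2, 3], [-1, 1]]
... * rho(b^-1) = [[-2, 1], [-3, 1]]  ->  [[-5, 1], [-1, 0]]
... * rho(a^-1) = [[0, 1], [-1, 1]]  ->  [[-1, -4], [0, -1]]
... * rho(b) = [[1, -1], [3, -2]]  ->  [[-13, 9], [-3, 2]]
... * rho(b) = [[1, -1], [3, -2]]  ->  [[14, -5], [3, -1]]
... * rho(a^-1) = [[0, 1], [-1, 1]]  ->  [[5, 9], [1, 2]]
... * rho(b) = [[1, -1], [3, -2]]  ->  [[32, -23], [7, -5]]
tr = 32 + -5 = 27

27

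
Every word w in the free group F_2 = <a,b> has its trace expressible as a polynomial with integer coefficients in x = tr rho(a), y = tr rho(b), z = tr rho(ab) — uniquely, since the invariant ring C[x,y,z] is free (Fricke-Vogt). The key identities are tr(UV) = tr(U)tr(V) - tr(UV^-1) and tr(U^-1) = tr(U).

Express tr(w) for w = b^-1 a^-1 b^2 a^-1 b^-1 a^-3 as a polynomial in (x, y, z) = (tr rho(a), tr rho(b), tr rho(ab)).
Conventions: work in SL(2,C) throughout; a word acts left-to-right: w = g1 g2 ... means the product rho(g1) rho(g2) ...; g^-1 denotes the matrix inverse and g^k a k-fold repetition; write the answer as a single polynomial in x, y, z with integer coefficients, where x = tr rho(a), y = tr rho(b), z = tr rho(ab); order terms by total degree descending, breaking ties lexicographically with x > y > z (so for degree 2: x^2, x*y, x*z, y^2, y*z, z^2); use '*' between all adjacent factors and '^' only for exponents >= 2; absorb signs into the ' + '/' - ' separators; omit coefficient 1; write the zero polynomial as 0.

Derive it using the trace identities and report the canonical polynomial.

tr(a^-1 b) = tr(b) * tr(a) - tr(b a)  (eliminate a^-1) = x*y - z
tr(b^2) = tr(b) * tr(b) - tr(1)  (reduce the b square) = y^2 - 2
tr(b a b) = tr(b) * tr(a b) - tr(a)  (reduce the b square) = y*z - x
tr(b^2 a b) = tr(b) * tr(b a b) - tr(b a)  (reduce the b square) = y^2*z - x*y - z
tr(a b a b) = tr(b a) * tr(b a) - tr(1)  (split on b) = z^2 - 2
tr(a b a) = tr(a) * tr(b a) - tr(b)  (reduce the a square) = x*z - y
tr(b^2 a b a) = tr(b) * tr(a b a b) - tr(a b a)  (reduce the b square) = y*z^2 - x*z - y
tr(a^-1 b^2 a b) = tr(b^2 a b) * tr(a) - tr(b^2 a b a)  (eliminate a^-1) = x*y^2*z - x^2*y - y*z^2 + y
tr(b^-1 a^-1 b^2 a) = tr(a^-1 b^2 a) * tr(b) - tr(a^-1 b^2 a b)  (eliminate b^-1) = -x*y^2*z + x^2*y + y^3 + y*z^2 - 3*y
tr(b^2 a^-1 b^-1 a^-1) = tr(b^-1 a^-1 b^2) * tr(a) - tr(b^-1 a^-1 b^2 a)  (eliminate a^-1) = x*y^2*z - y^3 - y*z^2 - x*z + 3*y
tr(b^2 a^-1 b^-1 a^-2) = tr(b^2 a^-1 b^-1 a^-1) * tr(a) - tr(b^2 a^-1 b^-1)  (eliminate a^-1) = x^2*y^2*z - x*y^3 - x*y*z^2 - x^2*z + 2*x*y + z
tr(a^-1 b^2 a^-1 b^-1 a^-2) = tr(b^2 a^-1 b^-1 a^-2) * tr(a) - tr(b^2 a^-1 b^-1 a^-1)  (eliminate a^-1) = x^3*y^2*z - x^2*y^3 - x^2*y*z^2 - x^3*z - x*y^2*z + 2*x^2*y + y^3 + y*z^2 + 2*x*z - 3*y
tr(b a^-1 b) = tr(b^2) * tr(a) - tr(b^2 a)  (eliminate a^-1) = x*y^2 - y*z - x
tr(b a^-1 b a) = tr(b a b) * tr(a) - tr(b a b a)  (eliminate a^-1) = x*y*z - x^2 - z^2 + 2
tr(b a^-1 b a^-1) = tr(b a^-1 b) * tr(a) - tr(b a^-1 b a)  (eliminate a^-1) = x^2*y^2 - 2*x*y*z + z^2 - 2
tr(a^-2 b a^-1 b) = tr(b a^-1 b a^-1) * tr(a) - tr(b a^-1 b)  (eliminate a^-1) = x^3*y^2 - 2*x^2*y*z - x*y^2 + x*z^2 + y*z - x
tr(b^3) = tr(b) * tr(b^2) - tr(b)  (reduce the b square) = y^3 - 3*y
tr(b^3 a b) = tr(b) * tr(b^2 a b) - tr(b^2 a)  (reduce the b square) = y^3*z - x*y^2 - 2*y*z + x
tr(b^3 a b a) = tr(b) * tr(a b a b^2) - tr(a b a b)  (reduce the b square) = y^2*z^2 - x*y*z - y^2 - z^2 + 2
tr(a^-1 b^3 a b) = tr(b^3 a b) * tr(a) - tr(b^3 a b a)  (eliminate a^-1) = x*y^3*z - x^2*y^2 - y^2*z^2 - x*y*z + x^2 + y^2 + z^2 - 2
tr(b^2 a b^-1 a^-1 b) = tr(a^-1 b^3 a) * tr(b) - tr(a^-1 b^3 a b)  (eliminate b^-1) = -x*y^3*z + x^2*y^2 + y^4 + y^2*z^2 + x*y*z - x^2 - 4*y^2 - z^2 + 2
tr(a b^2 a) = tr(a) * tr(b^2 a) - tr(b^2)  (reduce the a square) = x*y*z - x^2 - y^2 + 2
tr(a^2 b a b) = tr(a) * tr(b a b a) - tr(b a b)  (reduce the a square) = x*z^2 - y*z - x
tr(a^2 b a) = tr(a) * tr(a b a) - tr(a b)  (reduce the a square) = x^2*z - x*y - z
tr(a b a b^2 a) = tr(b) * tr(a^2 b a b) - tr(a^2 b a)  (reduce the b square) = x*y*z^2 - x^2*z - y^2*z + z
tr(a b a b a b) = tr(a b) * tr(a b a b) - tr(a^-1 b^-1)  (split on a) = z^3 - 3*z
tr(a b a b^2 a b) = tr(b) * tr(a b a b a b) - tr(a b a b a)  (reduce the b square) = y*z^3 - x*z^2 - 2*y*z + x
tr(b a b^2 a b^-1 a) = tr(a b a b^2 a) * tr(b) - tr(a b a b^2 a b)  (eliminate b^-1) = x*y^2*z^2 - x^2*y*z - y^3*z - y*z^3 + x*z^2 + 3*y*z - x
tr(b^2 a b^-1 a^-1 b a) = tr(b a b^2 a b^-1) * tr(a) - tr(b a b^2 a b^-1 a)  (eliminate a^-1) = -x*y^2*z^2 + 2*x^2*y*z + y^3*z + y*z^3 - x^3 - x*y^2 - x*z^2 - 3*y*z + 3*x
tr(b a^-1 b^2 a b^-1 a^-1) = tr(b^2 a b^-1 a^-1 b) * tr(a) - tr(b^2 a b^-1 a^-1 b a)  (eliminate a^-1) = -x^2*y^3*z + x^3*y^2 + x*y^4 + 2*x*y^2*z^2 - x^2*y*z - y^3*z - y*z^3 - 3*x*y^2 + 3*y*z - x
tr(b^-1 a^-2 b a^-1 b^2 a) = tr(b a^-1 b^2 a b^-1 a^-1) * tr(a) - tr(b a^-1 b^2 a b^-1)  (eliminate a^-1) = -x^3*y^3*z + x^4*y^2 + x^2*y^4 + 2*x^2*y^2*z^2 - x^3*y*z - x*y^3*z - x*y*z^3 - 3*x^2*y^2 + 3*x*y*z - x^2 - y^2 + 2
tr(a^-1 b^2 a^-1 b^-1 a^-2 b) = tr(b^-1 a^-2 b a^-1 b^2) * tr(a) - tr(b^-1 a^-2 b a^-1 b^2 a)  (eliminate a^-1) = x^3*y^3*z - x^2*y^4 - 2*x^2*y^2*z^2 - x^3*y*z + x*y^3*z + x*y*z^3 + 2*x^2*y^2 + x^2*z^2 - 2*x*y*z + y^2 - 2
tr(a^-2 b^-1 a^-1 b^2 a^-1 b^-1) = tr(a^-1 b^2 a^-1 b^-1 a^-2) * tr(b) - tr(a^-1 b^2 a^-1 b^-1 a^-2 b)  (eliminate b^-1) = x^2*y^2*z^2 - 2*x*y^3*z - x*y*z^3 - x^2*z^2 + y^4 + y^2*z^2 + 4*x*y*z - 4*y^2 + 2
tr(b a^-2) = tr(b a^-1) * tr(a) - tr(b)  (eliminate a^-1) = x^2*y - x*z - y
tr(a b^2 a^-1 b) = tr(b a b^2) * tr(a) - tr(b a b^2 a)  (eliminate a^-1) = x*y^2*z - x^2*y - y*z^2 + y
tr(a^-1 b^-1 a b^2) = tr(a b^2 a^-1) * tr(b) - tr(a b^2 a^-1 b)  (eliminate b^-1) = -x*y^2*z + x^2*y + y^3 + y*z^2 - 3*y
tr(b^2 a^-2 b^-1 a) = tr(a^-1 b^-1 a b^2) * tr(a) - tr(a^-1 b^-1 a b^2 a)  (eliminate a^-1) = -x^2*y^2*z + x^3*y + x*y^3 + x*y*z^2 - 3*x*y - z
tr(a^-1 b^-1 a^-1 b^2 a^-1) = tr(b^2 a^-2 b^-1) * tr(a) - tr(b^2 a^-2 b^-1 a)  (eliminate a^-1) = x^2*y^2*z - x*y^3 - x*y*z^2 - x^2*z + 2*x*y + z
tr(b a^2 b^2) = tr(b) * tr(a^2 b^2) - tr(a^2 b)  (reduce the b square) = x*y^2*z - x^2*y - y^3 - x*z + 3*y
tr(b a^2 b^2 a) = tr(a) * tr(b^2 a b a) - tr(b^2 a b)  (reduce the a square) = x*y*z^2 - x^2*z - y^2*z + z
tr(a b^2 a^-1 b a) = tr(b a^2 b^2) * tr(a) - tr(b a^2 b^2 a)  (eliminate a^-1) = x^2*y^2*z - x^3*y - x*y^3 - x*y*z^2 + y^2*z + 3*x*y - z
tr(a b^2 a^-1 b a b) = tr(b a b a b^2) * tr(a) - tr(b a b a b^2 a)  (eliminate a^-1) = x*y^2*z^2 - x^2*y*z - y*z^3 - x*y^2 + 2*y*z + x
tr(b^-1 a b^2 a^-1 b a) = tr(a b^2 a^-1 b a) * tr(b) - tr(a b^2 a^-1 b a b)  (eliminate b^-1) = x^2*y^3*z - x^3*y^2 - x*y^4 - 2*x*y^2*z^2 + x^2*y*z + y^3*z + y*z^3 + 4*x*y^2 - 3*y*z - x
tr(b^2 a^-1 b a^-1 b^-1 a) = tr(b^-1 a b^2 a^-1 b) * tr(a) - tr(b^-1 a b^2 a^-1 b a)  (eliminate a^-1) = -x^2*y^3*z + x^3*y^2 + x*y^4 + 2*x*y^2*z^2 - x^2*y*z - y^3*z - y*z^3 - 3*x*y^2 + 3*y*z - x
tr(a^-1 b^-1 a^-1 b^2 a^-1 b) = tr(b^2 a^-1 b a^-1 b^-1) * tr(a) - tr(b^2 a^-1 b a^-1 b^-1 a)  (eliminate a^-1) = x^2*y^3*z - x*y^4 - 2*x*y^2*z^2 - x^2*y*z + y^3*z + y*z^3 + 3*x*y^2 + x*z^2 - 3*y*z - x
tr(a^-1 b^-1 a^-1 b^2 a^-1 b^-1) = tr(a^-1 b^-1 a^-1 b^2 a^-1) * tr(b) - tr(a^-1 b^-1 a^-1 b^2 a^-1 b)  (eliminate b^-1) = x*y^2*z^2 - y^3*z - y*z^3 - x*y^2 - x*z^2 + 4*y*z + x
tr(b^-1 a^-1 b^2 a^-1 b^-1 a^-3) = tr(a^-2 b^-1 a^-1 b^2 a^-1 b^-1) * tr(a) - tr(a^-2 b^-1 a^-1 b^2 a^-1 b^-1 a)  (eliminate a^-1) = x^3*y^2*z^2 - 2*x^2*y^3*z - x^2*y*z^3 - x^3*z^2 + x*y^4 + 4*x^2*y*z + y^3*z + y*z^3 - 3*x*y^2 + x*z^2 - 4*y*z + x

x^3*y^2*z^2 - 2*x^2*y^3*z - x^2*y*z^3 - x^3*z^2 + x*y^4 + 4*x^2*y*z + y^3*z + y*z^3 - 3*x*y^2 + x*z^2 - 4*y*z + x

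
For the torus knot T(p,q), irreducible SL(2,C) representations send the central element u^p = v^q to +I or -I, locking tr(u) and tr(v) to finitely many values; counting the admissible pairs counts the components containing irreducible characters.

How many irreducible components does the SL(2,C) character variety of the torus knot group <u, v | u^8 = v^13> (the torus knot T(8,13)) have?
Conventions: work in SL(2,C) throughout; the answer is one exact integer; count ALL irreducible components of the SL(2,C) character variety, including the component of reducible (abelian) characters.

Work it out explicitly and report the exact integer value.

43

Gamma = < u, v | u^8 = v^13 > (torus knot T(8,13)); the central element u^8 = v^13 acts as +I or -I in any irreducible SL(2,C) representation.
This locks tr(u) to 2*cos(pi*alpha/8), alpha in 1..7, and tr(v) to 2*cos(pi*beta/13), beta in 1..12, on each component of irreducible characters.
u^8 = (-1)^alpha I and v^13 = (-1)^beta I must agree, so alpha and beta have equal parity.
Enumerate parity-matched pairs: 4*6 odd-odd plus 3*6 even-even gives 42.
That is 42 components of irreducible characters, and with the reducible (abelian) component the total is 43.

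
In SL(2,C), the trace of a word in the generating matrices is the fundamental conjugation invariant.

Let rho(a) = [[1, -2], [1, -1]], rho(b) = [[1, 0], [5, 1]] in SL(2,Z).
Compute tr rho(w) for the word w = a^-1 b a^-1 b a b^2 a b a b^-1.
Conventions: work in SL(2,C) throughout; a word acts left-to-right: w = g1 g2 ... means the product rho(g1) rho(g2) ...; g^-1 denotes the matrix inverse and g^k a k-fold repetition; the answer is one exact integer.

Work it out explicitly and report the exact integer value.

rho(a^-1) = [[-1, 2], [-1, 1]]
... * rho(b) = [[1, 0], [5, 1]]  ->  [[9, 2], [4, 1]]
... * rho(a^-1) = [[-1, 2], [-1, 1]]  ->  [[-11, 20], [-5, 9]]
... * rho(b) = [[1, 0], [5, 1]]  ->  [[89, 20], [40, 9]]
... * rho(a) = [[1, -2], [1, -1]]  ->  [[109, -198], [49, -89]]
... * rho(b) = [[1, 0], [5, 1]]  ->  [[-881, -198], [-396, -89]]
... * rho(b) = [[1, 0], [5, 1]]  ->  [[-1871, -198], [-841, -89]]
... * rho(a) = [[1, -2], [1, -1]]  ->  [[-2069, 3940], [-930, 1771]]
... * rho(b) = [[1, 0], [5, 1]]  ->  [[17631, 3940], [7925, 1771]]
... * rho(a) = [[1, -2], [1, -1]]  ->  [[21571, -39202], [9696, -17621]]
... * rho(b^-1) = [[1, 0], [-5, 1]]  ->  [[217581, -39202], [97801, -17621]]
tr = 217581 + -17621 = 199960

199960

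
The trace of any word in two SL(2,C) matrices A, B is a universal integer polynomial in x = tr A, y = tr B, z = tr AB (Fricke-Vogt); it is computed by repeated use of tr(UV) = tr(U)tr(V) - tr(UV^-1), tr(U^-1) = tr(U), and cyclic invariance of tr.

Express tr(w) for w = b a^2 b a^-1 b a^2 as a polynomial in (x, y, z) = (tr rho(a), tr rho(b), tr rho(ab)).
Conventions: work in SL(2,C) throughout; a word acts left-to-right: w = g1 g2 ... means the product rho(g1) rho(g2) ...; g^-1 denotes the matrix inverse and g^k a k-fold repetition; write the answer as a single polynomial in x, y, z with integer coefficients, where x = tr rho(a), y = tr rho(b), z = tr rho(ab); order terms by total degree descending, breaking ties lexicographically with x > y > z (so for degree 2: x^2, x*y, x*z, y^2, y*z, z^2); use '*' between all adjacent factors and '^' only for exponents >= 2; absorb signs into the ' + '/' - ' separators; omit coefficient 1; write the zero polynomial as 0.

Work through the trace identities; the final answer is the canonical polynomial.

x^3*y*z^2 - x^4*z - 2*x^2*y^2*z - x^2*z^3 + x^3*y + x*y^3 + 2*x*y*z^2 + 3*x^2*z - y^2*z - 4*x*y + z

apply: trace(b a b a) = trace(a b) * trace(a b) - trace(1) = z^2 - 2
trace(b a b) = trace(b) * trace(a b) - trace(a) = y*z - x
trace(b a^2 b a) = trace(a) * trace(b a b a) - trace(b a b) = x*z^2 - y*z - x
use: trace(b^2) = trace(b) * trace(b) - trace(1) = y^2 - 2
trace(b a^2 b) = trace(a) * trace(b^2 a) - trace(b^2) = x*y*z - x^2 - y^2 + 2
trace(a^2 b a^2 b) = trace(a) * trace(b a^2 b a) - trace(b a^2 b) = x^2*z^2 - 2*x*y*z + y^2 - 2
use: trace(b a^2) = trace(a) * trace(b a) - trace(b) = x*z - y
apply: trace(b a^3) = trace(a) * trace(b a^2) - trace(b a) = x^2*z - x*y - z
trace(a^2 b a^2) = trace(a) * trace(b a^3) - trace(b a^2) = x^3*z - x^2*y - 2*x*z + y
apply: trace(b a^2 b a^2 b) = trace(b) * trace(a^2 b a^2 b) - trace(a^2 b a^2) = x^2*y*z^2 - x^3*z - 2*x*y^2*z + x^2*y + y^3 + 2*x*z - 3*y
use: trace(b a b a b a) = trace(a b) * trace(a b a b) - trace(a^-1 b^-1) = z^3 - 3*z
trace(b a b a b) = trace(b) * trace(a b a b) - trace(a b a) = y*z^2 - x*z - y
trace(b a b a^2 b a) = trace(a) * trace(b a b a b a) - trace(b a b a b) = x*z^3 - y*z^2 - 2*x*z + y
use: trace(b^2 a b) = trace(b) * trace(b a b) - trace(b a) = y^2*z - x*y - z
trace(b a b a^2 b) = trace(a) * trace(b^2 a b a) - trace(b^2 a b) = x*y*z^2 - x^2*z - y^2*z + z
trace(b a^2 b a^2 b a) = trace(a) * trace(b a b a^2 b a) - trace(b a b a^2 b) = x^2*z^3 - 2*x*y*z^2 - x^2*z + y^2*z + x*y - z
trace(b a^2 b a^-1 b a^2) = trace(b a^2 b a^2 b) * trace(a) - trace(b a^2 b a^2 b a) = x^3*y*z^2 - x^4*z - 2*x^2*y^2*z - x^2*z^3 + x^3*y + x*y^3 + 2*x*y*z^2 + 3*x^2*z - y^2*z - 4*x*y + z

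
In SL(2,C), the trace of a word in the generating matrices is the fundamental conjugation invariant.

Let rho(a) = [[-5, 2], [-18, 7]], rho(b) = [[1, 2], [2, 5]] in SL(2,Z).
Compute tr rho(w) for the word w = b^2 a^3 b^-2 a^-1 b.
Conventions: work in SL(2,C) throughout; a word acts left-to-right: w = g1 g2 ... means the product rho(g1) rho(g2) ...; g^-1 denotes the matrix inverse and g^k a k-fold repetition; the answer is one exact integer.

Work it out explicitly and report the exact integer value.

rho(b) = [[1, 2], [2, 5]]
... * rho(b) = [[1, 2], [2, 5]]  ->  [[5, 12], [12, 29]]
... * rho(a) = [[-5, 2], [-18, 7]]  ->  [[-241, 94], [-582, 227]]
... * rho(a) = [[-5, 2], [-18, 7]]  ->  [[-487, 176], [-1176, 425]]
... * rho(a) = [[-5, 2], [-18, 7]]  ->  [[-733, 258], [-1770, 623]]
... * rho(b^-1) = [[5, -2], [-2, 1]]  ->  [[-4181, 1724], [-10096, 4163]]
... * rho(b^-1) = [[5, -2], [-2, 1]]  ->  [[-24353, 10086], [-58806, 24355]]
... * rho(a^-1) = [[7, -2], [18, -5]]  ->  [[11077, -1724], [26748, -4163]]
... * rho(b) = [[1, 2], [2, 5]]  ->  [[7629, 13534], [18422, 32681]]
tr = 7629 + 32681 = 40310

40310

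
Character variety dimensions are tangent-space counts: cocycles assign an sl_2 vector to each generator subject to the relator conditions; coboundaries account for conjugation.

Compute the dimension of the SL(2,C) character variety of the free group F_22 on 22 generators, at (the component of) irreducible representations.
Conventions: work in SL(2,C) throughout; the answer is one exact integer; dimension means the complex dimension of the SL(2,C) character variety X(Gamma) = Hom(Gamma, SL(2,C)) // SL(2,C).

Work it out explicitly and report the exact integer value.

Gamma = F_22 has 22 generators and no relators.
So Z^1 = (sl_2)^22 in full: dim Z^1 = 66.
Irreducibility makes the coboundary map sl_2 -> Z^1 injective (trivial centralizer), so dim B^1 = 3.
dim H^1 = 66 - 3 = 63, which is dim X.

63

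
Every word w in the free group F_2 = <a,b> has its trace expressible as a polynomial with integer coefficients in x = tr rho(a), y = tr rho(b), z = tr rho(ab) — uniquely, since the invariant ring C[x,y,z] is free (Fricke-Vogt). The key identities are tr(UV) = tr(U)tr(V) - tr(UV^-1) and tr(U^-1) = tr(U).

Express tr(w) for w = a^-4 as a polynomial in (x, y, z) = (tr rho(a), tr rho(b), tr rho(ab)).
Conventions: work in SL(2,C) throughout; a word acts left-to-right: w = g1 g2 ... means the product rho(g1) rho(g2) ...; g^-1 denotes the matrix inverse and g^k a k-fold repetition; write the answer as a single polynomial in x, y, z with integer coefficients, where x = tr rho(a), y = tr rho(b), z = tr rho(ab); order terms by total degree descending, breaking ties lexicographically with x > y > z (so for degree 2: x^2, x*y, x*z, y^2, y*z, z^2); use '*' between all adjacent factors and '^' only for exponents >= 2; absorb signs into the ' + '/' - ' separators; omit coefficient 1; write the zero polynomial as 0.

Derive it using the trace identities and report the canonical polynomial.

x^4 - 4*x^2 + 2

reduce: tr(a^-1) = tr(a) = x
reduce: tr(a^-2) = tr(a^-1) * tr(a) - tr(1) = x^2 - 2
reduce: tr(a^-3) = tr(a^-2) * tr(a) - tr(a^-1) = x^3 - 3*x
tr(a^-4) = tr(a^-3) * tr(a) - tr(a^-2) = x^4 - 4*x^2 + 2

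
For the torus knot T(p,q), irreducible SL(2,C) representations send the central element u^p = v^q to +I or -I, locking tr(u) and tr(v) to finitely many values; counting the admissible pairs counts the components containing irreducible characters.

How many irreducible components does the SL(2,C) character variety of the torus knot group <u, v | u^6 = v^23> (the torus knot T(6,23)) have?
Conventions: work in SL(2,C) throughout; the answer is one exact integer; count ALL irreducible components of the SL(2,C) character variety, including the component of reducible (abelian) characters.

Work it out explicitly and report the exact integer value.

In the torus knot group T(6,23), u^6 = v^23 is central, so an irreducible representation sends it to +I or -I (Schur).
So on each irreducible component the traces are pinned: tr(u) = 2*cos(pi*alpha/6) with 1 <= alpha <= 5, tr(v) = 2*cos(pi*beta/23) with 1 <= beta <= 22.
Consistency of u^6 = (-1)^alpha I with v^23 = (-1)^beta I forces alpha = beta (mod 2).
Counting: 3 odd alphas x 11 odd betas + 2 even alphas x 11 even betas = 33 + 22 = 55.
Total: 55 irreducible-character components + 1 reducible (abelian) component = 56.

56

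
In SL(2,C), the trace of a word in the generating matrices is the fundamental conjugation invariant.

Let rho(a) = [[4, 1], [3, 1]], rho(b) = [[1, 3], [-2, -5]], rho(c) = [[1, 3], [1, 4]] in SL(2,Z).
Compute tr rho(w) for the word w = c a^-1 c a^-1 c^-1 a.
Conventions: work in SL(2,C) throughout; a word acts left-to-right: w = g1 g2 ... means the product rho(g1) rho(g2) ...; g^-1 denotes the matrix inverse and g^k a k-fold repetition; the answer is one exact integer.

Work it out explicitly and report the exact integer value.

rho(c) = [[1, 3], [1, 4]]
... * rho(a^-1) = [[1, -1], [-3, 4]]  ->  [[-8, 11], [-11, 15]]
... * rho(c) = [[1, 3], [1, 4]]  ->  [[3, 20], [4, 27]]
... * rho(a^-1) = [[1, -1], [-3, 4]]  ->  [[-57, 77], [-77, 104]]
... * rho(c^-1) = [[4, -3], [-1, 1]]  ->  [[-305, 248], [-412, 335]]
... * rho(a) = [[4, 1], [3, 1]]  ->  [[-476, -57], [-643, -77]]
tr = -476 + -77 = -553

-553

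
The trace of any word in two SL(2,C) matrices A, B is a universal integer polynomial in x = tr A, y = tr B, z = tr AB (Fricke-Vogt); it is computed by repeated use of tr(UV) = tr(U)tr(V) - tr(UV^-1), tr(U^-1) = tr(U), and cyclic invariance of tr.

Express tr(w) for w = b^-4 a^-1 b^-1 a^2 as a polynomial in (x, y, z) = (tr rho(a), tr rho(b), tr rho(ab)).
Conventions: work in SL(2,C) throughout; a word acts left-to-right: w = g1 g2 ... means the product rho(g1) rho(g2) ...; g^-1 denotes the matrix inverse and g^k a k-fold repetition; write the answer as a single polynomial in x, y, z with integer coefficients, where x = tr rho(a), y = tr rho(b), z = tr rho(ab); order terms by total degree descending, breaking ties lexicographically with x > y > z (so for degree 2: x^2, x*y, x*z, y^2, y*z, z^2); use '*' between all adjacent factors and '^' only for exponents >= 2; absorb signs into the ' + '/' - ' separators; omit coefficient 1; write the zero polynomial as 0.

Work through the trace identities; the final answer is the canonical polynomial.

x^2*y^4*z - x^3*y^3 - x*y^3*z^2 - 2*x^2*y^2*z - y^4*z + 2*x^3*y + 2*x*y^3 + 2*x*y*z^2 + 3*y^2*z - 5*x*y - z

so trace(a b^-1) = trace(a) trace(b) - trace(a b) = x*y - z
reduce: trace(b^-1 a b^-1) = trace(a b^-1) trace(b) - trace(a) = x*y^2 - y*z - x
trace(b^-1 a b^-2) = trace(b^-1 a b^-1) trace(b) - trace(b^-1 a) = x*y^3 - y^2*z - 2*x*y + z
trace(a b^-4) = trace(b^-1 a b^-2) trace(b) - trace(b^-1 a b^-1) = x*y^4 - y^3*z - 3*x*y^2 + 2*y*z + x
reduce: trace(b^2 a) = trace(b) trace(a b) - trace(a) = y*z - x
so trace(b^2) = trace(b) trace(b) - trace(1) = y^2 - 2
reduce: trace(b a^2 b) = trace(a) trace(b^2 a) - trace(b^2) = x*y*z - x^2 - y^2 + 2
trace(b a b a) = trace(a b) trace(a b) - trace(1)   [split at repeated a] = z^2 - 2
trace(b a^2 b a) = trace(a) trace(b a b a) - trace(b a b) = x*z^2 - y*z - x
so trace(a^-1 b a^2 b) = trace(b a^2 b) trace(a) - trace(b a^2 b a) = x^2*y*z - x^3 - x*y^2 - x*z^2 + y*z + 3*x
trace(a^-1 b a^2 b^-1) = trace(a^-1 b a^2) trace(b) - trace(a^-1 b a^2 b) = -x^2*y*z + x^3 + x*y^2 + x*z^2 - 3*x
trace(a^-1 b a^2 b^-2) = trace(a^-1 b a^2 b^-1) trace(b) - trace(a^-1 b a^2) = -x^2*y^2*z + x^3*y + x*y^3 + x*y*z^2 - 3*x*y - z
trace(b^-3 a^-1 b a^2) = trace(a^-1 b a^2 b^-2) trace(b) - trace(a^-1 b a^2 b^-1) = -x^2*y^3*z + x^3*y^2 + x*y^4 + x*y^2*z^2 + x^2*y*z - x^3 - 4*x*y^2 - x*z^2 - y*z + 3*x
trace(a^2 b^-4 a^-1 b) = trace(b^-3 a^-1 b a^2) trace(b) - trace(b^-3 a^-1 b a^2 b) = -x^2*y^4*z + x^3*y^3 + x*y^5 + x*y^3*z^2 + 2*x^2*y^2*z - 2*x^3*y - 5*x*y^3 - 2*x*y*z^2 - y^2*z + 6*x*y + z
reduce: trace(b^-4 a^-1 b^-1 a^2) = trace(a^2 b^-4 a^-1) trace(b) - trace(a^2 b^-4 a^-1 b) = x^2*y^4*z - x^3*y^3 - x*y^3*z^2 - 2*x^2*y^2*z - y^4*z + 2*x^3*y + 2*x*y^3 + 2*x*y*z^2 + 3*y^2*z - 5*x*y - z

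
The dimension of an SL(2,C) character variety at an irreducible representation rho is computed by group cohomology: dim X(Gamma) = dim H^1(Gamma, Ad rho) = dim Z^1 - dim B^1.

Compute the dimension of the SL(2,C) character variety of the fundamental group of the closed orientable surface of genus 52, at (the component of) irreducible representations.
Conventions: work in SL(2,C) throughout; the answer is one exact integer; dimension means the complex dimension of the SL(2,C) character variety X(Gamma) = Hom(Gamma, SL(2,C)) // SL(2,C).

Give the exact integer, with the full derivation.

pi_1 of the closed genus-52 surface has 104 generators bound by the single product-of-commutators relator.
Unconstrained cocycle data is one sl_2 vector per generator (312 dimensions), cut by the relator condition d_2(z) = 0.
H^2 = coker(d_2) is dual to H^0 = 0 at irreducible rho (Poincare duality), so d_2 is onto: dim Z^1 = 309.
As always at irreducible rho, dim B^1 = 3.
dim X = dim H^1 = 309 - 3 = 306.

306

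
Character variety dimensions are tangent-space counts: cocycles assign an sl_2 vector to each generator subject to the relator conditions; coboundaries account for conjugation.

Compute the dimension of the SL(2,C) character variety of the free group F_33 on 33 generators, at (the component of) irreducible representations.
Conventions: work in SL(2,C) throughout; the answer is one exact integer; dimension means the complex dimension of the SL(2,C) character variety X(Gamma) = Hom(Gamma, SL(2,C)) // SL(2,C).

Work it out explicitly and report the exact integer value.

Gamma = F_33 has 33 generators and no relators.
A cocycle picks one sl_2 vector per generator freely, giving dim Z^1 = 3*33 = 99.
At an irreducible rho the centralizer of the image in sl_2 is 0, so the coboundary map sl_2 -> Z^1 is injective: dim B^1 = 3.
dim H^1 = 99 - 3 = 96, which is dim X.

96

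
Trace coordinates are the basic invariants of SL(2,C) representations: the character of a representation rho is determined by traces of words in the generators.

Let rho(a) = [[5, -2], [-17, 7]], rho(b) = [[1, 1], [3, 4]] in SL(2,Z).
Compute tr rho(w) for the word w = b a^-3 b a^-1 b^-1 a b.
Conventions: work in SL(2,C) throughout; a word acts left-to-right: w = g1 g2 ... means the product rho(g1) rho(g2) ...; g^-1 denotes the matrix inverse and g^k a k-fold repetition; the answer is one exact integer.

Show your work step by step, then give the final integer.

-11846012

rho(b) = [[1, 1], [3, 4]]
... * rho(a^-1) = [[7, 2], [17, 5]]  ->  [[24, 7], [89, 26]]
... * rho(a^-1) = [[7, 2], [17, 5]]  ->  [[287, 83], [1065, 308]]
... * rho(a^-1) = [[7, 2], [17, 5]]  ->  [[3420, 989], [12691, 3670]]
... * rho(b) = [[1, 1], [3, 4]]  ->  [[6387, 7376], [23701, 27371]]
... * rho(a^-1) = [[7, 2], [17, 5]]  ->  [[170101, 49654], [631214, 184257]]
... * rho(b^-1) = [[4, -1], [-3, 1]]  ->  [[531442, -120447], [1972085, -446957]]
... * rho(a) = [[5, -2], [-17, 7]]  ->  [[4704809, -1906013], [17458694, -7072869]]
... * rho(b) = [[1, 1], [3, 4]]  ->  [[-1013230, -2919243], [-3759913, -10832782]]
tr = -1013230 + -10832782 = -11846012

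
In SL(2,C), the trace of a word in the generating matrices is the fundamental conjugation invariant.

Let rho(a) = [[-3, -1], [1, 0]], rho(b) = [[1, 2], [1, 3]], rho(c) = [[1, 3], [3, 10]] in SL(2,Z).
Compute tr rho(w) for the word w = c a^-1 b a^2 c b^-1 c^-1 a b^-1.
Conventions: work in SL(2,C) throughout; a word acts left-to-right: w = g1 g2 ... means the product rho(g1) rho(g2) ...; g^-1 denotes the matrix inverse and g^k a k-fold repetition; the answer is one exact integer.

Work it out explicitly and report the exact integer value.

rho(c) = [[1, 3], [3, 10]]
... * rho(a^-1) = [[0, 1], [-1, -3]]  ->  [[-3, -8], [-10, -27]]
... * rho(b) = [[1, 2], [1, 3]]  ->  [[-11, -30], [-37, -101]]
... * rho(a) = [[-3, -1], [1, 0]]  ->  [[3, 11], [10, 37]]
... * rho(a) = [[-3, -1], [1, 0]]  ->  [[2, -3], [7, -10]]
... * rho(c) = [[1, 3], [3, 10]]  ->  [[-7, -24], [-23, -79]]
... * rho(b^-1) = [[3, -2], [-1, 1]]  ->  [[3, -10], [10, -33]]
... * rho(c^-1) = [[10, -3], [-3, 1]]  ->  [[60, -19], [199, -63]]
... * rho(a) = [[-3, -1], [1, 0]]  ->  [[-199, -60], [-660, -199]]
... * rho(b^-1) = [[3, -2], [-1, 1]]  ->  [[-537, 338], [-1781, 1121]]
tr = -537 + 1121 = 584

584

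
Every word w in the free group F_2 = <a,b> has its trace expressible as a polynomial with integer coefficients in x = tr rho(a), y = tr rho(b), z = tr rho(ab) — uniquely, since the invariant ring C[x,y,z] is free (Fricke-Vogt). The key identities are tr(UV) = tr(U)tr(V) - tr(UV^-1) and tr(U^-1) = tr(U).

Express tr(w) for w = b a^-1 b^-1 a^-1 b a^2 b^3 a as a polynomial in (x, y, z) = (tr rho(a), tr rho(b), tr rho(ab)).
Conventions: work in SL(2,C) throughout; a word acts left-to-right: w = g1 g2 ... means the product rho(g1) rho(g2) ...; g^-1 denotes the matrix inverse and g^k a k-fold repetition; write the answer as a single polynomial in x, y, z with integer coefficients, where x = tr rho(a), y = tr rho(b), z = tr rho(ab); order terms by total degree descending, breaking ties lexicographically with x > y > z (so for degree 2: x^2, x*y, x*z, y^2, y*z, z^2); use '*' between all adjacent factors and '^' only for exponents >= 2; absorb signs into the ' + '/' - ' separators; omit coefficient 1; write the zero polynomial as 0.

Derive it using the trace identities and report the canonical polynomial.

x^2*y^3*z^3 - 2*x^3*y^2*z^2 - 2*x*y^4*z^2 - x*y^2*z^4 + x^4*y*z + 3*x^2*y^3*z + y^5*z + y^3*z^3 - x^3*y^2 + x^3*z^2 - x*y^4 + 6*x*y^2*z^2 + x*z^4 - 6*x^2*y*z - 5*y^3*z - 2*y*z^3 + 3*x*y^2 - 4*x*z^2 + 6*y*z + x

trace(b^2 a) = trace(b)*trace(a b) - trace(a)   [square of b] = y*z - x
so trace(b^2) = trace(b)*trace(b) - trace(1)   [square of b] = y^2 - 2
trace(a^2 b^2) = trace(a)*trace(b^2 a) - trace(b^2)   [square of a] = x*y*z - x^2 - y^2 + 2
reduce: trace(a^2 b) = trace(a)*trace(b a) - trace(b)   [square of a] = x*z - y
reduce: trace(a^2 b^3) = trace(b)*trace(a^2 b^2) - trace(a^2 b)   [square of b] = x*y^2*z - x^2*y - y^3 - x*z + 3*y
so trace(b a^2 b^3) = trace(b)*trace(a^2 b^3) - trace(a^2 b^2)   [square of b] = x*y^3*z - x^2*y^2 - y^4 - 2*x*y*z + x^2 + 4*y^2 - 2
so trace(a b a b) = trace(b a)*trace(b a) - trace(1)   [split at a repeated b] = z^2 - 2
so trace(a b^2 a b) = trace(b)*trace(a b a b) - trace(a b a)   [square of b] = y*z^2 - x*z - y
so trace(a b^2 a b^2) = trace(b)*trace(a b^2 a b) - trace(a b^2 a)   [square of b] = y^2*z^2 - 2*x*y*z + x^2 - 2
trace(b^3 a b^2 a) = trace(b)*trace(a b^2 a b^2) - trace(a b^2 a b)   [square of b] = y^3*z^2 - 2*x*y^2*z + x^2*y - y*z^2 + x*z - y
reduce: trace(a b^3) = trace(b)*trace(b a b) - trace(b a)   [square of b] = y^2*z - x*y - z
reduce: trace(a b^4) = trace(b)*trace(a b^3) - trace(a b^2)   [square of b] = y^3*z - x*y^2 - 2*y*z + x
trace(b^3 a b^2) = trace(b)*trace(a b^4) - trace(a b^3)   [square of b] = y^4*z - x*y^3 - 3*y^2*z + 2*x*y + z
so trace(b a^2 b^3 a b) = trace(a)*trace(b^3 a b^2 a) - trace(b^3 a b^2)   [square of a] = x*y^3*z^2 - 2*x^2*y^2*z - y^4*z + x^3*y + x*y^3 - x*y*z^2 + x^2*z + 3*y^2*z - 3*x*y - z
reduce: trace(a b a b a b) = trace(b a)*trace(b a b a) - trace(b^-1 a^-1)   [split at a repeated b] = z^3 - 3*z
trace(a b a b a) = trace(a)*trace(b a b a) - trace(b a b)   [square of a] = x*z^2 - y*z - x
trace(b^2 a b a b a) = trace(b)*trace(a b a b a b) - trace(a b a b a)   [square of b] = y*z^3 - x*z^2 - 2*y*z + x
trace(b^2 a b a b) = trace(b)*trace(a b a b^2) - trace(a b a b)   [square of b] = y^2*z^2 - x*y*z - y^2 - z^2 + 2
trace(b a b a b a^2 b) = trace(a)*trace(b^2 a b a b a) - trace(b^2 a b a b)   [square of a] = x*y*z^3 - x^2*z^2 - y^2*z^2 - x*y*z + x^2 + y^2 + z^2 - 2
trace(b a b a b a^2) = trace(a)*trace(b a b a b a) - trace(b a b a b)   [square of a] = x*z^3 - y*z^2 - 2*x*z + y
reduce: trace(a^2 b^3 a b a b) = trace(b)*trace(b a b a b a^2 b) - trace(b a b a b a^2)   [square of b] = x*y^2*z^3 - x^2*y*z^2 - y^3*z^2 - x*y^2*z - x*z^3 + x^2*y + y^3 + 2*y*z^2 + 2*x*z - 3*y
so trace(a b^3 a b a) = trace(a)*trace(b^3 a b a) - trace(b^3 a b)   [square of a] = x*y^2*z^2 - x^2*y*z - y^3*z - x*z^2 + 2*y*z + x
so trace(a^2 b^3 a b a) = trace(a)*trace(a b^3 a b a) - trace(a b^3 a b)   [square of a] = x^2*y^2*z^2 - x^3*y*z - x*y^3*z - x^2*z^2 - y^2*z^2 + 3*x*y*z + x^2 + y^2 + z^2 - 2
so trace(b a^2 b^3 a b a b) = trace(b)*trace(a^2 b^3 a b a b) - trace(a^2 b^3 a b a)   [square of b] = x*y^3*z^3 - 2*x^2*y^2*z^2 - y^4*z^2 + x^3*y*z - x*y*z^3 + x^2*y^2 + x^2*z^2 + y^4 + 3*y^2*z^2 - x*y*z - x^2 - 4*y^2 - z^2 + 2
reduce: trace(a b a b a b a b) = trace(b a)*trace(b a b a b a) - trace(b^-1 a^-1 b^-1 a^-1)   [split at a repeated b] = z^4 - 4*z^2 + 2
so trace(a b a b a b a b^2) = trace(b)*trace(a b a b a b a b) - trace(a b a b a b a)   [square of b] = y*z^4 - x*z^3 - 3*y*z^2 + 2*x*z + y
trace(b^3 a b a b a b a) = trace(b)*trace(a b a b a b a b^2) - trace(a b a b a b a b)   [square of b] = y^2*z^4 - x*y*z^3 - 3*y^2*z^2 - z^4 + 2*x*y*z + y^2 + 4*z^2 - 2
trace(b a b a b a b^2) = trace(b)*trace(b a b a b a b) - trace(b a b a b a)   [square of b] = y^2*z^3 - x*y*z^2 - 2*y^2*z - z^3 + x*y + 3*z
so trace(b^3 a b a b a b) = trace(b)*trace(b a b a b a b^2) - trace(b a b a b a b)   [square of b] = y^3*z^3 - x*y^2*z^2 - 2*y^3*z - 2*y*z^3 + x*y^2 + x*z^2 + 5*y*z - x
reduce: trace(b a^2 b^3 a b a b a) = trace(a)*trace(b^3 a b a b a b a) - trace(b^3 a b a b a b)   [square of a] = x*y^2*z^4 - x^2*y*z^3 - y^3*z^3 - 2*x*y^2*z^2 - x*z^4 + 2*x^2*y*z + 2*y^3*z + 2*y*z^3 + 3*x*z^2 - 5*y*z - x
so trace(a^-1 b a^2 b^3 a b a b) = trace(b a^2 b^3 a b a b)*trace(a) - trace(b a^2 b^3 a b a b a)   [inverse elimination on a] = x^2*y^3*z^3 - 2*x^3*y^2*z^2 - x*y^4*z^2 - x*y^2*z^4 + x^4*y*z + y^3*z^3 + x^3*y^2 + x^3*z^2 + x*y^4 + 5*x*y^2*z^2 + x*z^4 - 3*x^2*y*z - 2*y^3*z - 2*y*z^3 - x^3 - 4*x*y^2 - 4*x*z^2 + 5*y*z + 3*x
so trace(b^-1 a^-1 b a^2 b^3 a b a) = trace(a^-1 b a^2 b^3 a b a)*trace(b) - trace(a^-1 b a^2 b^3 a b a b)   [inverse elimination on b] = -x^2*y^3*z^3 + 2*x^3*y^2*z^2 + 2*x*y^4*z^2 + x*y^2*z^4 - x^4*y*z - 2*x^2*y^3*z - y^5*z - y^3*z^3 - x^3*z^2 - 6*x*y^2*z^2 - x*z^4 + 4*x^2*y*z + 5*y^3*z + 2*y*z^3 + x^3 + x*y^2 + 4*x*z^2 - 6*y*z - 3*x
trace(b a^-1 b^-1 a^-1 b a^2 b^3 a) = trace(b^-1 a^-1 b a^2 b^3 a b)*trace(a) - trace(b^-1 a^-1 b a^2 b^3 a b a)   [inverse elimination on a] = x^2*y^3*z^3 - 2*x^3*y^2*z^2 - 2*x*y^4*z^2 - x*y^2*z^4 + x^4*y*z + 3*x^2*y^3*z + y^5*z + y^3*z^3 - x^3*y^2 + x^3*z^2 - x*y^4 + 6*x*y^2*z^2 + x*z^4 - 6*x^2*y*z - 5*y^3*z - 2*y*z^3 + 3*x*y^2 - 4*x*z^2 + 6*y*z + x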